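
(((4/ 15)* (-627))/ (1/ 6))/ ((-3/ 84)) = 140448/ 5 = 28089.60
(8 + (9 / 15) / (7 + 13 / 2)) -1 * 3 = 227 / 45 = 5.04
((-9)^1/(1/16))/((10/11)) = -792/5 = -158.40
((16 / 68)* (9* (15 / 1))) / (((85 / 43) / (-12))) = -55728 / 289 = -192.83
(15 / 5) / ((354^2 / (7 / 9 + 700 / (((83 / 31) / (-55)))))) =-0.34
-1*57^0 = -1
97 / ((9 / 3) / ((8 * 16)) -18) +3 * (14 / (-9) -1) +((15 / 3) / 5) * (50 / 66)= -311452 / 25311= -12.31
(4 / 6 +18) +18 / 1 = 110 / 3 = 36.67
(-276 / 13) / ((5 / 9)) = -2484 / 65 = -38.22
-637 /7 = -91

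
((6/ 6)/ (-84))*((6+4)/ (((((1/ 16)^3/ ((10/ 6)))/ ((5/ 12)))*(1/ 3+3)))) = -6400/ 63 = -101.59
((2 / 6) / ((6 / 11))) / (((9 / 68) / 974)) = 4497.23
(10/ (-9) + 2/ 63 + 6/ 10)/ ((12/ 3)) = -151/ 1260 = -0.12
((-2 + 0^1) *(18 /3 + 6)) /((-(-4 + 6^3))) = 6 /53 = 0.11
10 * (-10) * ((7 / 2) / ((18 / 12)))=-700 / 3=-233.33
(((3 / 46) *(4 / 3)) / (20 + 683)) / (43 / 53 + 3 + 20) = 53 / 10202639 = 0.00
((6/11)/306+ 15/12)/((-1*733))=-0.00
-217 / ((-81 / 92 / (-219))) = -1457372 / 27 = -53976.74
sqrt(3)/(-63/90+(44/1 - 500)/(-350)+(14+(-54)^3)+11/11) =-0.00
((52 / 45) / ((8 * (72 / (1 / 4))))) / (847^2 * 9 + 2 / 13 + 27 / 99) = 1859 / 23932077108480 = 0.00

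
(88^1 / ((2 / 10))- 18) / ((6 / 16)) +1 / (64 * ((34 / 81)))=7346419 / 6528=1125.37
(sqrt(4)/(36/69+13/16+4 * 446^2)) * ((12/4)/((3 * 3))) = 736/878414529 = 0.00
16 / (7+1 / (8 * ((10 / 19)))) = 2.21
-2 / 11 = -0.18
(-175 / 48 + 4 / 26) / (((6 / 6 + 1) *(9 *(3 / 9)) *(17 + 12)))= -2179 / 108576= -0.02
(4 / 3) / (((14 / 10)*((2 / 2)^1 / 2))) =40 / 21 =1.90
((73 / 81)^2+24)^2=26501560849 / 43046721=615.65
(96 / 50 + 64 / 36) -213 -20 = -229.30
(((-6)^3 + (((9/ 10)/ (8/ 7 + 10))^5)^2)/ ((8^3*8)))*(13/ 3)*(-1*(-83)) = -8436145636245288283292936439/ 444784941381713920000000000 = -18.97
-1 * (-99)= 99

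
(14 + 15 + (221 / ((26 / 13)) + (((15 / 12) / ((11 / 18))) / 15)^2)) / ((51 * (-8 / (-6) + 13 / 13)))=67527 / 57596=1.17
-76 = -76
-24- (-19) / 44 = -1037 / 44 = -23.57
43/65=0.66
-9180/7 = -1311.43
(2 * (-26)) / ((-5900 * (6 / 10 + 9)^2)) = 13 / 135936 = 0.00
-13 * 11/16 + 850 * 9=122257/16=7641.06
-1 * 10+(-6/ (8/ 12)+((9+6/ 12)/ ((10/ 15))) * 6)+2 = 137/ 2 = 68.50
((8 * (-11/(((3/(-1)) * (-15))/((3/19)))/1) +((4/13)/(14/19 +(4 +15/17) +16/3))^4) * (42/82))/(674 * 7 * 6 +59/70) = -3124884269928744358165424/559350050316263647590747396721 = -0.00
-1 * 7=-7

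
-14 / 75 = -0.19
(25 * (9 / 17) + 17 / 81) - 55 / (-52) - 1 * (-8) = 1611295 / 71604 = 22.50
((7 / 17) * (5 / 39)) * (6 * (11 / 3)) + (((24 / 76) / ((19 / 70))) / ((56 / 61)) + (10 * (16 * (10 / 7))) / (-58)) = -146944045 / 97173258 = -1.51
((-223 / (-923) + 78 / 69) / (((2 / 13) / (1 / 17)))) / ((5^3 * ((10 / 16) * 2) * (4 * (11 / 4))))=58254 / 190856875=0.00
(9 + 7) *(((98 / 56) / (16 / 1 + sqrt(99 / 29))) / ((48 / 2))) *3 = 1624 / 7325- 21 *sqrt(319) / 14650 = 0.20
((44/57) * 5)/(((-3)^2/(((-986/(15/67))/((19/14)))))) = -40694192/29241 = -1391.68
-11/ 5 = -2.20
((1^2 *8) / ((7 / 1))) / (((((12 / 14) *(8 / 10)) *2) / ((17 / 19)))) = 85 / 114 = 0.75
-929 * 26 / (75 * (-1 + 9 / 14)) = 338156 / 375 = 901.75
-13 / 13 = -1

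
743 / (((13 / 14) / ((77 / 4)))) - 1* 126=397201 / 26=15276.96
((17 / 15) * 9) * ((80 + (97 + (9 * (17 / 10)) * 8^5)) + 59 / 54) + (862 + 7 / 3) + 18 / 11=25326460141 / 4950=5116456.59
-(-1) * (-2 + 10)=8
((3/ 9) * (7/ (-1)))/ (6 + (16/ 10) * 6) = -35/ 234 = -0.15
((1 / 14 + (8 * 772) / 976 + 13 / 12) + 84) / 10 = 468757 / 51240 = 9.15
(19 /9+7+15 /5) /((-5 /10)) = -218 /9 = -24.22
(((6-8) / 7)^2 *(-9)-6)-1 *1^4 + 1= -330 / 49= -6.73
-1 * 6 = -6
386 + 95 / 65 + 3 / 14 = 70557 / 182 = 387.68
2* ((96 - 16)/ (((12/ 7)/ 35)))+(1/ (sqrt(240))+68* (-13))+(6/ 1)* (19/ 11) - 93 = sqrt(15)/ 60+75901/ 33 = 2300.09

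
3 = 3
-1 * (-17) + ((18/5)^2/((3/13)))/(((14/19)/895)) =2388097/35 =68231.34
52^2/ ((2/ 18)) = 24336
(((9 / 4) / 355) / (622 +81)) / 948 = 3 / 315450160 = 0.00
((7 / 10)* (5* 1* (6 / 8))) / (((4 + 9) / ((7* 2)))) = 147 / 52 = 2.83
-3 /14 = -0.21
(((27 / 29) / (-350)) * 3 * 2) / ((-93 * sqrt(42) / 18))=81 * sqrt(42) / 1101275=0.00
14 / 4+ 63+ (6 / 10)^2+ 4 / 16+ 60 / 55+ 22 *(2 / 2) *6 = 220221 / 1100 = 200.20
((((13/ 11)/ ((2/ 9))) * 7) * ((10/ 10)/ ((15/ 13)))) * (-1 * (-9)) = 290.37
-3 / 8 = -0.38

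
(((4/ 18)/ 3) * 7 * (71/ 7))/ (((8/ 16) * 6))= 1.75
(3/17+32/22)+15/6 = 1545/374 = 4.13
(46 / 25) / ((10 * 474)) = 23 / 59250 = 0.00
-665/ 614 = -1.08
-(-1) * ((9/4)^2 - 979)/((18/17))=-264911/288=-919.83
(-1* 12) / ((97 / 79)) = -948 / 97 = -9.77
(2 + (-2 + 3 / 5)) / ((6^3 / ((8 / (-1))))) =-1 / 45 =-0.02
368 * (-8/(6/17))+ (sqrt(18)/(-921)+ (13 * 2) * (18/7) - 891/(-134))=-23265665/2814 - sqrt(2)/307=-8267.83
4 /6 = 2 /3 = 0.67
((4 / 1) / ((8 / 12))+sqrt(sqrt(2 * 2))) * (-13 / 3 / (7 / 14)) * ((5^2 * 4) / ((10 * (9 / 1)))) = -520 / 9 - 260 * sqrt(2) / 27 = -71.40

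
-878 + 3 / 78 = -22827 / 26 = -877.96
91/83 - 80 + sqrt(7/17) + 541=sqrt(119)/17 + 38354/83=462.74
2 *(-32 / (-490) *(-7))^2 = 512 / 1225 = 0.42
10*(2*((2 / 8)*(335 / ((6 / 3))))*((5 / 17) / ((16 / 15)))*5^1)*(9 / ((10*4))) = 259.79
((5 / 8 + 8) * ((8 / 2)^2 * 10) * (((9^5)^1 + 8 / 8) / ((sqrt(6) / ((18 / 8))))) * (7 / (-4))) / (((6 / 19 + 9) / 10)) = -6773773125 * sqrt(6) / 118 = -140612608.39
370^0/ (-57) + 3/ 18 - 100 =-11383/ 114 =-99.85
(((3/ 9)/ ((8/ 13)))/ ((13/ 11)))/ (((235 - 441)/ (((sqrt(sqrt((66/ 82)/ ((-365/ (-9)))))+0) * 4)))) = -11 * 11^(1/ 4) * 44895^(3/ 4)/ 18496740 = -0.00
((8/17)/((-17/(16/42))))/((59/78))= -1664/119357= -0.01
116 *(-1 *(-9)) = 1044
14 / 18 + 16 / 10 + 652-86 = 25577 / 45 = 568.38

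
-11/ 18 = -0.61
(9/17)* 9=81/17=4.76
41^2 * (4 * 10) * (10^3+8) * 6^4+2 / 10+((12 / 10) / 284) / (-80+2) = 1621529802550891 / 18460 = 87840184320.20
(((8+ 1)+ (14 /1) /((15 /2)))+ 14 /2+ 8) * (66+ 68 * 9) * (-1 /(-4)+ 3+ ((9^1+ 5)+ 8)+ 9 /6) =2345654 /5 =469130.80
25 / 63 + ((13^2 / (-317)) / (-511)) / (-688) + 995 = 998406410159 / 1003023504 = 995.40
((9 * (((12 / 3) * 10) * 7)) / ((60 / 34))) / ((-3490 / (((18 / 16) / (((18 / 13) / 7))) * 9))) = -292383 / 13960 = -20.94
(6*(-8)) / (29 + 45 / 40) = -384 / 241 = -1.59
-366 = -366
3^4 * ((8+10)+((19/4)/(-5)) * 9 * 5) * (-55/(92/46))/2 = 27565.31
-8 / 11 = -0.73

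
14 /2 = 7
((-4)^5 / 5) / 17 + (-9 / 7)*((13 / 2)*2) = -17113 / 595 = -28.76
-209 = -209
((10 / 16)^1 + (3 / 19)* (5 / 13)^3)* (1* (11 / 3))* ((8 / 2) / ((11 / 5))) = 1058575 / 250458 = 4.23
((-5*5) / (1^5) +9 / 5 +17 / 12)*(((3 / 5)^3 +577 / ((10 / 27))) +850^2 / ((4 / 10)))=-590701301903 / 15000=-39380086.79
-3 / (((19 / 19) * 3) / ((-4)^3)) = 64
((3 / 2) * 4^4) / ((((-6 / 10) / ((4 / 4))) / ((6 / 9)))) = -1280 / 3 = -426.67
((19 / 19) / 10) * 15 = 3 / 2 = 1.50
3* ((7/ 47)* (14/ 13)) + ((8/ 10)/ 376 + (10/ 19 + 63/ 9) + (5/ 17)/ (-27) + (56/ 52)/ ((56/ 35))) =71089207/ 8197740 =8.67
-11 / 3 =-3.67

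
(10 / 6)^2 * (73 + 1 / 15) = 5480 / 27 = 202.96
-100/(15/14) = -280/3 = -93.33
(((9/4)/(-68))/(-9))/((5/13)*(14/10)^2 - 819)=-65/14466592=-0.00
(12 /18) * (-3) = -2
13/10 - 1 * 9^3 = -7277/10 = -727.70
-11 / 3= -3.67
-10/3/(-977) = 10/2931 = 0.00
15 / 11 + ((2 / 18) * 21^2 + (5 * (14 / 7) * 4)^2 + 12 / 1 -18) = 18088 / 11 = 1644.36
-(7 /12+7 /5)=-119 /60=-1.98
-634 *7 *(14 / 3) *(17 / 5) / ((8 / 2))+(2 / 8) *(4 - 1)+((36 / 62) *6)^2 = -1014307399 / 57660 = -17591.18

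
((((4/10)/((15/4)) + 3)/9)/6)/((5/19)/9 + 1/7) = 30989/92700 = 0.33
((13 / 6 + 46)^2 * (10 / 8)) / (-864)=-417605 / 124416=-3.36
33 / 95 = 0.35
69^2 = 4761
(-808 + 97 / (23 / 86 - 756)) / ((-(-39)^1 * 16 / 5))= -43768905 / 6759272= -6.48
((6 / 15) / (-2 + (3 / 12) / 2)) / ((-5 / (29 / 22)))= 232 / 4125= 0.06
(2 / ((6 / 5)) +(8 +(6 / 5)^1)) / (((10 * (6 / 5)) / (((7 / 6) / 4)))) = 1141 / 4320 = 0.26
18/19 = 0.95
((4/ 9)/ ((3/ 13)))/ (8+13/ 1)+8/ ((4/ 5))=5722/ 567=10.09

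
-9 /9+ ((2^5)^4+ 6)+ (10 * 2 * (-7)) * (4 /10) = 1048525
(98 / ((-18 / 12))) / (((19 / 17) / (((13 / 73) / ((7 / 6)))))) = -12376 / 1387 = -8.92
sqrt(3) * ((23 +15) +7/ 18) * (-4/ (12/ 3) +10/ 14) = -691 * sqrt(3)/ 63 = -19.00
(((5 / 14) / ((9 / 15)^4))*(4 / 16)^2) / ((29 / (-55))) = -171875 / 526176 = -0.33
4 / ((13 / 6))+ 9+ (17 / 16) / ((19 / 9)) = 44853 / 3952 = 11.35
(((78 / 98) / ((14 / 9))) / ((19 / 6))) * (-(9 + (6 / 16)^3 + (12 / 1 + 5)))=-14045967 / 3336704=-4.21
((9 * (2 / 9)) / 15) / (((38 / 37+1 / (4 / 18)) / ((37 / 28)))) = 1369 / 42945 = 0.03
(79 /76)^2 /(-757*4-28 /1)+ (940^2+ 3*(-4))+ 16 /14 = 883589.14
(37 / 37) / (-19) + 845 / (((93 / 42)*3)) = 224677 / 1767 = 127.15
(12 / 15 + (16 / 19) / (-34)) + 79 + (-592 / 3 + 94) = -114139 / 4845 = -23.56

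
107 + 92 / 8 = 237 / 2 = 118.50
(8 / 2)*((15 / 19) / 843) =20 / 5339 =0.00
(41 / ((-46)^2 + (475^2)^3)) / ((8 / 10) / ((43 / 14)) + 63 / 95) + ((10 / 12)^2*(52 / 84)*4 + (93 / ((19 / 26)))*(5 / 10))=1452844387790962075467529 / 22231349590743597574809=65.35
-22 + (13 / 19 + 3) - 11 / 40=-18.59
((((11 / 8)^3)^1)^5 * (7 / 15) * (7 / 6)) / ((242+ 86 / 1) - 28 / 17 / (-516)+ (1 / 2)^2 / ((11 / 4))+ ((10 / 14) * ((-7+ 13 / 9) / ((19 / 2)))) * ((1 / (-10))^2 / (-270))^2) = 3989473618032449206455601575 / 20249764483969457694741364736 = 0.20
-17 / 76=-0.22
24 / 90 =4 / 15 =0.27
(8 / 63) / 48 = 1 / 378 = 0.00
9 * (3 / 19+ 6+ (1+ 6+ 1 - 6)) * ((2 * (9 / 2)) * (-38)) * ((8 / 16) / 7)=-1793.57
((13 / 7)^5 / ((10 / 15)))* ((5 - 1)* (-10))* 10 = -222775800 / 16807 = -13254.94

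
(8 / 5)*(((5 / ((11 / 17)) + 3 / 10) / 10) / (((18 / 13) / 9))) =11479 / 1375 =8.35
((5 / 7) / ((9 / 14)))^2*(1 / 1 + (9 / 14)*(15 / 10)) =2.43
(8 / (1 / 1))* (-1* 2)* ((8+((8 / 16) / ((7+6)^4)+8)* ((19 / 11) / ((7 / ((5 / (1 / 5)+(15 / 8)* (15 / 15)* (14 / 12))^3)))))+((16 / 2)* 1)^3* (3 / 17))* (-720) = 548090853451485885 / 1196363168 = 458130831.93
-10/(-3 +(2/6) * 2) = 30/7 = 4.29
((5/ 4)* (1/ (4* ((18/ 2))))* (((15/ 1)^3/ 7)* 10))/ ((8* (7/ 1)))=9375/ 3136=2.99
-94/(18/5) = -235/9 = -26.11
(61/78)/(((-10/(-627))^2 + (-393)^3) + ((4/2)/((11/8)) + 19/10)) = -39968115/3102101909800907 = -0.00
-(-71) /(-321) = -71 /321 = -0.22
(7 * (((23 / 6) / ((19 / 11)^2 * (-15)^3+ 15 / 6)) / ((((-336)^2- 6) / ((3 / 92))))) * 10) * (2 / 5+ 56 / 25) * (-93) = 866481 / 458360681750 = 0.00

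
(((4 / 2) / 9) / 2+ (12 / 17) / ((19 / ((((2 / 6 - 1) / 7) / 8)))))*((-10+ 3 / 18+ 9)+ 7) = 0.68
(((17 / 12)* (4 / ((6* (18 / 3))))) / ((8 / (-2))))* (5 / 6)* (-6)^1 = 85 / 432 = 0.20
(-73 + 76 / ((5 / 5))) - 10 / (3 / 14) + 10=-101 / 3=-33.67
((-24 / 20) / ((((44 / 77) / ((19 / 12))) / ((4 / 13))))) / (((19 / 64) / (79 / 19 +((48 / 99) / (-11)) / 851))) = -5466456352 / 381507555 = -14.33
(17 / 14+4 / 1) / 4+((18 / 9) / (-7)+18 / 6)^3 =58449 / 2744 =21.30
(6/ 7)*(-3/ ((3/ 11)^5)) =-322102/ 189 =-1704.24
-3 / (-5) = 3 / 5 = 0.60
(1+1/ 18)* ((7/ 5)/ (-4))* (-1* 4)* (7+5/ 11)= 5453/ 495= 11.02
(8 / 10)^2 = 16 / 25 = 0.64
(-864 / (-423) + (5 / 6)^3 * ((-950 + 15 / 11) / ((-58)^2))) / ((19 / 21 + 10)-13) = -4942065233 / 5509747584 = -0.90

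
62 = 62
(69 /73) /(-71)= -69 /5183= -0.01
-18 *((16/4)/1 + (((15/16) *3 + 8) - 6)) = -1269/8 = -158.62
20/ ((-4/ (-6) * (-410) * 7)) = -3/ 287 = -0.01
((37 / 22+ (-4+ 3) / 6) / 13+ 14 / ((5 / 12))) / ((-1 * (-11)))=72322 / 23595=3.07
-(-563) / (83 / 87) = 48981 / 83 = 590.13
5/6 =0.83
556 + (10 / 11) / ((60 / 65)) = 36761 / 66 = 556.98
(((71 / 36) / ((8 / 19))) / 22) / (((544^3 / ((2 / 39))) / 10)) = 6745 / 9945267830784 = 0.00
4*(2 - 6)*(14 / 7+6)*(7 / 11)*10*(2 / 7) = -2560 / 11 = -232.73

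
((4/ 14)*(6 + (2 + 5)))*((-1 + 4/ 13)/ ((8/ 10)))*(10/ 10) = -45/ 14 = -3.21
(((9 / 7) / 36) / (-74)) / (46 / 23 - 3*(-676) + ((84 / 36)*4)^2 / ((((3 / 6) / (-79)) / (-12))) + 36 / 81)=-9 / 3117817136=-0.00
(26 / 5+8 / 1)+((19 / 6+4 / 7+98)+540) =137537 / 210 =654.94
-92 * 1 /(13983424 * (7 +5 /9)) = -0.00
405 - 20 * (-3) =465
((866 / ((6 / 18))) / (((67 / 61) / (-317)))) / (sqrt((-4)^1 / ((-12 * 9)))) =-150712578 * sqrt(3) / 67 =-3896146.90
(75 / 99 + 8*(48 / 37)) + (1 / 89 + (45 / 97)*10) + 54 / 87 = 5015405326 / 305685897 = 16.41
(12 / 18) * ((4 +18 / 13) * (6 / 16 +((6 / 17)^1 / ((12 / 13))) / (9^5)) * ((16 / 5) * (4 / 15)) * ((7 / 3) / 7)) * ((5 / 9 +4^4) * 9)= 1557622362016 / 1761726915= 884.15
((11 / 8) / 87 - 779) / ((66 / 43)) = -23313439 / 45936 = -507.52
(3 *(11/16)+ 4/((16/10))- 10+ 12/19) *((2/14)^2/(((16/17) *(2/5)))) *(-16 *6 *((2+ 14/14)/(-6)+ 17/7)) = 10058985/208544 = 48.23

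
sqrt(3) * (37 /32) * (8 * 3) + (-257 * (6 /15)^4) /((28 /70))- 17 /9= -20629 /1125 + 111 * sqrt(3) /4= 29.73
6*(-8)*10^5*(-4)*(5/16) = 6000000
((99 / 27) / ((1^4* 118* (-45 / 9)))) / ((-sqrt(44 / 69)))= sqrt(759) / 3540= 0.01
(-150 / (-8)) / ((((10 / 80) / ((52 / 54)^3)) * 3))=878800 / 19683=44.65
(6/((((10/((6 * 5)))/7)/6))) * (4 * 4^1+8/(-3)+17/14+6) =15534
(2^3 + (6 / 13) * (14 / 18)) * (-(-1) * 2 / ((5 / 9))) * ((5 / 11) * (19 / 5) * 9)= 334476 / 715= 467.80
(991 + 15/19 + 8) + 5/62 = 1177847/1178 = 999.87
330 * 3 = 990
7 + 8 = 15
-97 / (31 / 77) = -7469 / 31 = -240.94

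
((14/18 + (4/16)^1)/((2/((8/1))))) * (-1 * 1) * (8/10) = -148/45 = -3.29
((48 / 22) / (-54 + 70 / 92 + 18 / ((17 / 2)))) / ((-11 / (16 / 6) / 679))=4854656 / 691031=7.03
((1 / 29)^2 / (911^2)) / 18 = 1 / 12563344098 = 0.00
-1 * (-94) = 94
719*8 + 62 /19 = 109350 /19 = 5755.26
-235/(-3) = 235/3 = 78.33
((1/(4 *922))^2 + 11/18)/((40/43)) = 3216718243/4896483840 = 0.66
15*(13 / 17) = 195 / 17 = 11.47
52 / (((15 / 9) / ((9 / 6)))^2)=1053 / 25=42.12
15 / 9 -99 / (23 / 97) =-415.86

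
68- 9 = 59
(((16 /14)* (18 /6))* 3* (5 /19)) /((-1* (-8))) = 45 /133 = 0.34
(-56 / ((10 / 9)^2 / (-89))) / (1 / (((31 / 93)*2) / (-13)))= -67284 / 325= -207.03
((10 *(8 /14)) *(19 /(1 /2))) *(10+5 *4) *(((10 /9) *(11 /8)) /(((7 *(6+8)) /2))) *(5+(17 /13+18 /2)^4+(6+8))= 67498764355000 /29389269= 2296714.64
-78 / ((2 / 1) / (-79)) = 3081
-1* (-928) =928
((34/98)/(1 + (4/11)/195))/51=715/105301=0.01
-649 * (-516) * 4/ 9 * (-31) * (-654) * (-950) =-2866651691200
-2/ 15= -0.13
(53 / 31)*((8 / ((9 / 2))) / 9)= 848 / 2511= 0.34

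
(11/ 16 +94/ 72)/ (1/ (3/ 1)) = 287/ 48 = 5.98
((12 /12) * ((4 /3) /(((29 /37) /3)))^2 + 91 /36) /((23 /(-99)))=-9515825 /77372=-122.99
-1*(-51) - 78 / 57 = 49.63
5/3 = 1.67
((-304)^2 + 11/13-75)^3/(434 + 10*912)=864959394888564192/10495069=82415789251.94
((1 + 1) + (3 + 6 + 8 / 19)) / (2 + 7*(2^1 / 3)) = 651 / 380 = 1.71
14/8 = 7/4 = 1.75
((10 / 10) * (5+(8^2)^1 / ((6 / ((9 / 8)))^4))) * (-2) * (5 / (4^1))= -26005 / 2048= -12.70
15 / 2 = 7.50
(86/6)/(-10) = -43/30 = -1.43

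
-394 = -394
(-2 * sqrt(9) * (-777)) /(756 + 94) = 2331 /425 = 5.48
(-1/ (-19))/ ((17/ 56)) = 56/ 323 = 0.17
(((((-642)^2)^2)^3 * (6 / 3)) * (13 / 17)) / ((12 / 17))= 10622150214298334481386171862448128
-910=-910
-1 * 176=-176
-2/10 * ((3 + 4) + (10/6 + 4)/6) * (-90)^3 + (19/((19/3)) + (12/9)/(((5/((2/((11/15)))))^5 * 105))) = 1158303.00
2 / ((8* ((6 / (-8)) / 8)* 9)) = -0.30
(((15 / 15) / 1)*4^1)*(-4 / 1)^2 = 64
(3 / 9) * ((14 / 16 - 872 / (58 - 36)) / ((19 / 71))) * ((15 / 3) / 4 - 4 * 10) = 12512685 / 6688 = 1870.92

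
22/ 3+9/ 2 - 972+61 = -5395/ 6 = -899.17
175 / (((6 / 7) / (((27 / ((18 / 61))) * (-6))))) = -224175 / 2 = -112087.50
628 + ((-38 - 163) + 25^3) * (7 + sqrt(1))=124020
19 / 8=2.38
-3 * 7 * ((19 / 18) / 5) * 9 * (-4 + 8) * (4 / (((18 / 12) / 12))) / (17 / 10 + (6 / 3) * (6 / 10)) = -51072 / 29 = -1761.10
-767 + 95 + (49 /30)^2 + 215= -408899 /900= -454.33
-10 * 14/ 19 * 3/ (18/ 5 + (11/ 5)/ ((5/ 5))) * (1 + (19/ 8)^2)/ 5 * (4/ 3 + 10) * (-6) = 344.20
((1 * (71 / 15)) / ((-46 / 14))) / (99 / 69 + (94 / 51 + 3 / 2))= -16898 / 56045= -0.30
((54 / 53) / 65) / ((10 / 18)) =486 / 17225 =0.03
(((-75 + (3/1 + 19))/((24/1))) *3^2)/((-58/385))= 61215/464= 131.93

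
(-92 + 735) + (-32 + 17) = 628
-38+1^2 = -37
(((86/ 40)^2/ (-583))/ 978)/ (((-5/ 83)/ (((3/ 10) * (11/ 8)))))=153467/ 2764480000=0.00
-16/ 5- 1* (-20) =16.80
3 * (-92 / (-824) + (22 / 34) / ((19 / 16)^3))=35890215 / 24020218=1.49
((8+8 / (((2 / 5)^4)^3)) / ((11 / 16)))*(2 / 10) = 138718.59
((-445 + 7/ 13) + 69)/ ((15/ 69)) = -112263/ 65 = -1727.12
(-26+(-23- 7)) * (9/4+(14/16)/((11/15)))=-2121/11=-192.82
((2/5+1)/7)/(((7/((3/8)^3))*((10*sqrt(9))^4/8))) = 1/67200000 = 0.00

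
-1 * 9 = -9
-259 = -259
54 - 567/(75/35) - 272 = -482.60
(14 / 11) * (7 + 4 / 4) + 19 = 321 / 11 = 29.18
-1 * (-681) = 681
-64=-64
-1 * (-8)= 8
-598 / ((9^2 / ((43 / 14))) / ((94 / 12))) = -177.62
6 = 6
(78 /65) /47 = 6 /235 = 0.03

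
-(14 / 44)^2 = -49 / 484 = -0.10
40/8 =5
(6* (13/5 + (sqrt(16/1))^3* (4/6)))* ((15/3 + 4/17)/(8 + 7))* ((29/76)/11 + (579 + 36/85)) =2488325045731/45300750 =54929.00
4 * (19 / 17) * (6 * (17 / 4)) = 114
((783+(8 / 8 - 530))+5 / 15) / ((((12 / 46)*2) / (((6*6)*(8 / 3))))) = 46797.33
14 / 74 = 7 / 37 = 0.19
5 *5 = 25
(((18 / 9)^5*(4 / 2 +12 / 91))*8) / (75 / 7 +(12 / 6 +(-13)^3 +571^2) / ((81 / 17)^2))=325845504 / 8523222929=0.04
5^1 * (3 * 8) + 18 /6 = 123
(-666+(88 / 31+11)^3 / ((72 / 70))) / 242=227678511 / 28837688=7.90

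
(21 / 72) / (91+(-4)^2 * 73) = 7 / 30216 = 0.00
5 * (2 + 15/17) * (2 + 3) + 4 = 1293/17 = 76.06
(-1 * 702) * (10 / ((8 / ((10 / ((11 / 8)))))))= -70200 / 11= -6381.82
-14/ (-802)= 7/ 401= 0.02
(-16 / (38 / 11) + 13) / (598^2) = 159 / 6794476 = 0.00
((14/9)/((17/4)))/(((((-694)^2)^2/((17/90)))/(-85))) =-119/4697458039044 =-0.00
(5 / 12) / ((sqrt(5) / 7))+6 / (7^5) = 6 / 16807+7*sqrt(5) / 12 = 1.30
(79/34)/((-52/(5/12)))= -395/21216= -0.02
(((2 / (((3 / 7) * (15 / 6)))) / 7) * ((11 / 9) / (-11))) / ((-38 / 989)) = 1978 / 2565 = 0.77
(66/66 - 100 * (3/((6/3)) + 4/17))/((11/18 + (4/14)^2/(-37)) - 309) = 95715522/171088595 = 0.56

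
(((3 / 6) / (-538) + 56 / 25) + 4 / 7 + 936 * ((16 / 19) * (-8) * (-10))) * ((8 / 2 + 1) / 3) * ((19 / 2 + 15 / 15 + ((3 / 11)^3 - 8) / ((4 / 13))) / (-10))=18538477624856033 / 114286048800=162211.20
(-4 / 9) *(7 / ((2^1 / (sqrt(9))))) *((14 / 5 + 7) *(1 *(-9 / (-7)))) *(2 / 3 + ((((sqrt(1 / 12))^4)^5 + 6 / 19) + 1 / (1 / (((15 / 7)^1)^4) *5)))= -14686406650671667 / 48037555077120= -305.73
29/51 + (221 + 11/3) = 3829/17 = 225.24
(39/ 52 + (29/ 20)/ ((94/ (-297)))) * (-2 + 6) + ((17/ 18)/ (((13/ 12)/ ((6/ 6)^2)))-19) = -613207/ 18330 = -33.45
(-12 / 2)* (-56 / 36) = 28 / 3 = 9.33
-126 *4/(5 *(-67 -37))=63/65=0.97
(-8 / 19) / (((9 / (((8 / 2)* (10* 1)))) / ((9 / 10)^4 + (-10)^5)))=3999973756 / 21375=187133.28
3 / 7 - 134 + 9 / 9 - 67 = -1397 / 7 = -199.57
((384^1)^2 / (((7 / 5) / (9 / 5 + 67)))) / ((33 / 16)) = 270532608 / 77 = 3513410.49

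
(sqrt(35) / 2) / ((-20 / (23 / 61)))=-23*sqrt(35) / 2440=-0.06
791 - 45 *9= 386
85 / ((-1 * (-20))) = 17 / 4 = 4.25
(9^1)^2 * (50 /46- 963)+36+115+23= -1788042 /23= -77740.96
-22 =-22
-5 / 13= -0.38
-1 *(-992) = 992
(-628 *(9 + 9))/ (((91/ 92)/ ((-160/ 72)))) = 25396.04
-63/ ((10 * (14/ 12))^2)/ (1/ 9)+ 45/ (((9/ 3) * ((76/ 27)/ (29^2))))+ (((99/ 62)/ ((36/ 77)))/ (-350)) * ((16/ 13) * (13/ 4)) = 461512127/ 103075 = 4477.44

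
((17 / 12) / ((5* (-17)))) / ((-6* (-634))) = -1 / 228240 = -0.00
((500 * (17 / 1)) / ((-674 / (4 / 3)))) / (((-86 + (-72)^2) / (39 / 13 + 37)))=-340000 / 2577039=-0.13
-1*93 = -93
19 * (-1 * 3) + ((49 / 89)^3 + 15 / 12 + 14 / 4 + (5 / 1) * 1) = -132768545 / 2819876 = -47.08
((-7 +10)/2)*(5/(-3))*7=-35/2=-17.50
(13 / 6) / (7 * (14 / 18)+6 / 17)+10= 10.37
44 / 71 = 0.62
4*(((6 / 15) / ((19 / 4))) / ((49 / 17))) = 544 / 4655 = 0.12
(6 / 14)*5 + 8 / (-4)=1 / 7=0.14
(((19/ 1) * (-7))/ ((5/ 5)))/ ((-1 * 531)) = 133/ 531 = 0.25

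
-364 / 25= -14.56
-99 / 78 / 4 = -33 / 104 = -0.32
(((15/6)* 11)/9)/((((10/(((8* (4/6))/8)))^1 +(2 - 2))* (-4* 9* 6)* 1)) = -11/11664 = -0.00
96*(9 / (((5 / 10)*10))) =172.80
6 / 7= 0.86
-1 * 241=-241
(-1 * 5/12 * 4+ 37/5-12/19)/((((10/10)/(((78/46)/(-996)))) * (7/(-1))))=9451/7616910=0.00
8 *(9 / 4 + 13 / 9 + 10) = 986 / 9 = 109.56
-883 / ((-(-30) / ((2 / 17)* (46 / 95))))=-40618 / 24225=-1.68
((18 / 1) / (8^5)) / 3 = 3 / 16384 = 0.00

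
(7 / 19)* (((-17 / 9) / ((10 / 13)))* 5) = -1547 / 342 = -4.52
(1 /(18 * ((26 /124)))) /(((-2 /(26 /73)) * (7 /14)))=-62 /657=-0.09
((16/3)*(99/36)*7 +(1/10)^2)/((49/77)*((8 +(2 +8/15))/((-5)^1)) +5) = 338833/12076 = 28.06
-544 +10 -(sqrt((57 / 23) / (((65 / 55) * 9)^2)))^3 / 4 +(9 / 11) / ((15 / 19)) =-532.96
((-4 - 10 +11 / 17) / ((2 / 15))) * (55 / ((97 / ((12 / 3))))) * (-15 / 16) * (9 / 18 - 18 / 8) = -19663875 / 52768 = -372.65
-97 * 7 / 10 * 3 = -2037 / 10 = -203.70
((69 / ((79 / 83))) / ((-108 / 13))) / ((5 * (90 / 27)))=-24817 / 47400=-0.52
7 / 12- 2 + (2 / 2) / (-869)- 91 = -963733 / 10428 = -92.42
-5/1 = -5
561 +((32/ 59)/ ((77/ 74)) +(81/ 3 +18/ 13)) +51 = 37851259/ 59059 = 640.91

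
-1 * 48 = -48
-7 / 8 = -0.88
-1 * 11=-11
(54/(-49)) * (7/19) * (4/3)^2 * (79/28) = -1896/931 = -2.04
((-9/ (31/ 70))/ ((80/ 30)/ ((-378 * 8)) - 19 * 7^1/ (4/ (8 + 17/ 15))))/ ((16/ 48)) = 21432600/ 106757149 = 0.20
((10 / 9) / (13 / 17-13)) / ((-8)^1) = 85 / 7488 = 0.01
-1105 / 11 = -100.45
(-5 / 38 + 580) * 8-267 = 83067 / 19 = 4371.95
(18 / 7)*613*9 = 99306 / 7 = 14186.57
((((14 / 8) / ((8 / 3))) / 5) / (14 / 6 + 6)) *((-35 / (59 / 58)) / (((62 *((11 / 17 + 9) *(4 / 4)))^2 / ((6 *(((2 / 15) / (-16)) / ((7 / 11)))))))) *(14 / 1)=40656231 / 24399620864000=0.00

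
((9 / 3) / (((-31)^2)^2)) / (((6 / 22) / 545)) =5995 / 923521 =0.01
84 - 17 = 67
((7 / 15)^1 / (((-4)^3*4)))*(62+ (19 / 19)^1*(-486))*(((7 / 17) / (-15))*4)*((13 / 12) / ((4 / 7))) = -236327 / 1468800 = -0.16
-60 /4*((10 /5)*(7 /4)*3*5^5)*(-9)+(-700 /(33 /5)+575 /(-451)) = 11986443925 /2706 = 4429580.16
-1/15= -0.07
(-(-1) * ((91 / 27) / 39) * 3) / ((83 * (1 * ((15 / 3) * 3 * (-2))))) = -7 / 67230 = -0.00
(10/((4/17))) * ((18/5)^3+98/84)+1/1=610039/300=2033.46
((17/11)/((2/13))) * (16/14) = 884/77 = 11.48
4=4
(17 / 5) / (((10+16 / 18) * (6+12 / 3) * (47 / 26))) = 0.02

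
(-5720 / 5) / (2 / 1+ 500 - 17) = -1144 / 485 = -2.36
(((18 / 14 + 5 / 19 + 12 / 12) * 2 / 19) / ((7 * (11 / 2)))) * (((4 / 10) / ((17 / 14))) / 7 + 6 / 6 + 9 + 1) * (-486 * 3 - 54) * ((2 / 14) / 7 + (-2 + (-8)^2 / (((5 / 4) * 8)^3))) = 3226919293152 / 14471813125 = 222.98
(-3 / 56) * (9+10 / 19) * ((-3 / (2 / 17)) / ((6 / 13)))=120003 / 4256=28.20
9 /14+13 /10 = 68 /35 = 1.94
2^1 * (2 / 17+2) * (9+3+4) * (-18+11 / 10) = -97344 / 85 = -1145.22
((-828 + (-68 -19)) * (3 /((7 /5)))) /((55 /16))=-43920 /77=-570.39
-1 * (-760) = 760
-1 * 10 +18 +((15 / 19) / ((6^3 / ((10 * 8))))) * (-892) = -43232 / 171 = -252.82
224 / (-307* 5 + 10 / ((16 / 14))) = -896 / 6105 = -0.15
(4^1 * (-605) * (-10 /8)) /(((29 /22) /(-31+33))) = 133100 /29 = 4589.66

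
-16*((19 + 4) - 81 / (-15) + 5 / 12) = -6916 / 15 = -461.07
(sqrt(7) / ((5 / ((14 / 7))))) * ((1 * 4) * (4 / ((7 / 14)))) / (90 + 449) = 64 * sqrt(7) / 2695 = 0.06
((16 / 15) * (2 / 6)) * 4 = 64 / 45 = 1.42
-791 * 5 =-3955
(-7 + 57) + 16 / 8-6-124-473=-551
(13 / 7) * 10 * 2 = 260 / 7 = 37.14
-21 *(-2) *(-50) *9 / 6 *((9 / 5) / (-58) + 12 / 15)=-70245 / 29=-2422.24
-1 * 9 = -9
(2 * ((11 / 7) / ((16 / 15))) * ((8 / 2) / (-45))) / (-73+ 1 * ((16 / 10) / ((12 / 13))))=55 / 14966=0.00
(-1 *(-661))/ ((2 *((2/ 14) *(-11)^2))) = 19.12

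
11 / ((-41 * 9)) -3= -1118 / 369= -3.03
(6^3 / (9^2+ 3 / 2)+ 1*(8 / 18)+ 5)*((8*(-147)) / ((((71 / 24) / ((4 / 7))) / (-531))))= 3797644032 / 3905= 972508.07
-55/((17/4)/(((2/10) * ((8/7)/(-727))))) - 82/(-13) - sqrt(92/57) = 7098642/1124669 - 2 * sqrt(1311)/57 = 5.04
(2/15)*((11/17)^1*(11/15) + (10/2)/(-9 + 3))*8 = -488/1275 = -0.38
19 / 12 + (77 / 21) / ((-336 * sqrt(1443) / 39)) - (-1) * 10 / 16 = 53 / 24 - 11 * sqrt(1443) / 37296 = 2.20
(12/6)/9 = 2/9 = 0.22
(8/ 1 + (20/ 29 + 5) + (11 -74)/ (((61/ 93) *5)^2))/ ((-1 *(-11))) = 21129202/ 29674975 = 0.71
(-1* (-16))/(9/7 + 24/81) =3024/299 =10.11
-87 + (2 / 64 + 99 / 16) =-2585 / 32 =-80.78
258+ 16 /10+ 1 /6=7793 /30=259.77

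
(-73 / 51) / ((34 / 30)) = -365 / 289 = -1.26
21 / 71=0.30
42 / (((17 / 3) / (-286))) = -2119.76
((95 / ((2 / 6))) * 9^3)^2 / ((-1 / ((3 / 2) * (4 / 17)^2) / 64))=-66303429465600 / 289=-229423631368.86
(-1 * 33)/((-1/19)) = 627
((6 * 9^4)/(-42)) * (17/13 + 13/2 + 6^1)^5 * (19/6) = -247784780140145847/166339264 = -1489634943.56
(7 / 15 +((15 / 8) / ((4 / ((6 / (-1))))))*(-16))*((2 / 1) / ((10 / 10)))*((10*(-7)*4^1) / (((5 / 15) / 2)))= -152768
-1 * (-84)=84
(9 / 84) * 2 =3 / 14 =0.21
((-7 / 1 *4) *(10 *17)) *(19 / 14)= -6460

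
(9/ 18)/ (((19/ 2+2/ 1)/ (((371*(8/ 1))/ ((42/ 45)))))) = 3180/ 23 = 138.26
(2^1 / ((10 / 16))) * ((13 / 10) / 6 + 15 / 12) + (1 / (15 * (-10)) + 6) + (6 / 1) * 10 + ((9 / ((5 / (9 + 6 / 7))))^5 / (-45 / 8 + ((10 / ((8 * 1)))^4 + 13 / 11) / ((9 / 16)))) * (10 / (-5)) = -4308214.34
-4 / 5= -0.80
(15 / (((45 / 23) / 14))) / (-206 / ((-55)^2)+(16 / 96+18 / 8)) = 556600 / 12179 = 45.70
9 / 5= 1.80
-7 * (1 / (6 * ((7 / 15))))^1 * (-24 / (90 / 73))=146 / 3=48.67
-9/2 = -4.50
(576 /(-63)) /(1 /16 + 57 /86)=-44032 /3493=-12.61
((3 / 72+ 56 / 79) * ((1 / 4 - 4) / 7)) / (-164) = 0.00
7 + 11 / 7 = 60 / 7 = 8.57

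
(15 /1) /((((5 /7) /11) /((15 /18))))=385 /2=192.50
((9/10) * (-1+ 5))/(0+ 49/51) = 918/245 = 3.75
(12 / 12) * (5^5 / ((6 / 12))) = 6250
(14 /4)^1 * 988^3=3375505952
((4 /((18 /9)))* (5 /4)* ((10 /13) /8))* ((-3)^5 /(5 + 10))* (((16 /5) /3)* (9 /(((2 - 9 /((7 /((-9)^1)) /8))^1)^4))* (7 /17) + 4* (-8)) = 2644635950606619 /21222387290728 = 124.62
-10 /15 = -2 /3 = -0.67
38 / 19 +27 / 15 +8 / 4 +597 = 3014 / 5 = 602.80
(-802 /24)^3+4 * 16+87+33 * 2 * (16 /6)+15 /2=-63903185 /1728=-36981.01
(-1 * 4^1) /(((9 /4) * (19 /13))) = -208 /171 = -1.22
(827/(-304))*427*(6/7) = -151341/152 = -995.66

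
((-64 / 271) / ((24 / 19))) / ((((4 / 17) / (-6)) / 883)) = 1140836 / 271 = 4209.73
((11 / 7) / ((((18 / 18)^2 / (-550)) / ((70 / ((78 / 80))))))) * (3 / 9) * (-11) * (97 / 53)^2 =762103.43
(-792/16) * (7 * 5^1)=-3465/2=-1732.50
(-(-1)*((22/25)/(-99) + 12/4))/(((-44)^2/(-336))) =-4711/9075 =-0.52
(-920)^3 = -778688000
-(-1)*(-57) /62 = -57 /62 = -0.92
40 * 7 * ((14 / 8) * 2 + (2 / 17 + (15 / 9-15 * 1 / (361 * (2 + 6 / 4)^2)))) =190565020 / 128877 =1478.66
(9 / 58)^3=0.00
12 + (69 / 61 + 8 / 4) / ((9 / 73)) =20531 / 549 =37.40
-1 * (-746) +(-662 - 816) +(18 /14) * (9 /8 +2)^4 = -17472279 /28672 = -609.38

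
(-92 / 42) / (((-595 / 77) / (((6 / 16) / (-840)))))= -253 / 1999200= -0.00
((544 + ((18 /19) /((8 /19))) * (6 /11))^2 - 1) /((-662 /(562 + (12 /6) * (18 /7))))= -285600888885 /1121428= -254676.08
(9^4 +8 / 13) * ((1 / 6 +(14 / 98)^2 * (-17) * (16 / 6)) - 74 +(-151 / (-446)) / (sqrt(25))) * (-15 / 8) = 522135695197 / 568204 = 918922.95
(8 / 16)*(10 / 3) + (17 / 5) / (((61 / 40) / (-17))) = -6631 / 183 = -36.23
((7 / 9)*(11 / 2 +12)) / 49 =0.28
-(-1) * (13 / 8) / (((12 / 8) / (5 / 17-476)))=-105131 / 204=-515.35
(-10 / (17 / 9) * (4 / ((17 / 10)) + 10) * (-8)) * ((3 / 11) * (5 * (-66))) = -13608000 / 289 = -47086.51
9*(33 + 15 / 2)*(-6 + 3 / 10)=-41553 / 20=-2077.65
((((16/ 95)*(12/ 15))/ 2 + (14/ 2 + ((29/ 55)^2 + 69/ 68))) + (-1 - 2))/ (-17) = -20948843/ 66441100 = -0.32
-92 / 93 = -0.99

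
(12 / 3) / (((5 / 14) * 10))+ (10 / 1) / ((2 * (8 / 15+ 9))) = 5879 / 3575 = 1.64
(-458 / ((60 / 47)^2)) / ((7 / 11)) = -5564471 / 12600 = -441.62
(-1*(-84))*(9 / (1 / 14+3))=10584 / 43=246.14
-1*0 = 0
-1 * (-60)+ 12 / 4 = 63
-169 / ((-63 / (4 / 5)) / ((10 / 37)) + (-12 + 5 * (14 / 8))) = 0.57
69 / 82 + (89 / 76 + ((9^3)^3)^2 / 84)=19487286816060407825 / 10906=1786840896392848.69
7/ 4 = 1.75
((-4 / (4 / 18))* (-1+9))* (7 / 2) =-504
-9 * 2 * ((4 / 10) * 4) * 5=-144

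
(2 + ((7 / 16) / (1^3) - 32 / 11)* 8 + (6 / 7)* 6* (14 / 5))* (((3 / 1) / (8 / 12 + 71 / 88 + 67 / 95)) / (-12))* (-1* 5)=-1995 / 1031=-1.94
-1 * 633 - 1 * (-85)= -548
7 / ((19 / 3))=21 / 19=1.11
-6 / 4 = -3 / 2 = -1.50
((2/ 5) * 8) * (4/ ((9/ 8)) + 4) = 1088/ 45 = 24.18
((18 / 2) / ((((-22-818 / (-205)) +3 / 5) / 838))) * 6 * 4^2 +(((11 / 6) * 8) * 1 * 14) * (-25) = -500242280 / 10707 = -46721.05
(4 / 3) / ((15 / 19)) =1.69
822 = 822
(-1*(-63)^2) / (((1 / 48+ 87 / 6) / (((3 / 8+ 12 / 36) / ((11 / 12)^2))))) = -230.41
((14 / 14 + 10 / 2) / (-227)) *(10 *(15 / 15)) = -60 / 227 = -0.26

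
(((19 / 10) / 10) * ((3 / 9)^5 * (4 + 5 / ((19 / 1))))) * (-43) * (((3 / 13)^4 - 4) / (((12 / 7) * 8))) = 34363063 / 822556800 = 0.04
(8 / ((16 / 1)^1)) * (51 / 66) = 17 / 44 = 0.39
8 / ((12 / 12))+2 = 10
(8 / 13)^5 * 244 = 7995392 / 371293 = 21.53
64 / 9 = 7.11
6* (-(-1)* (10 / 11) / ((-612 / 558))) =-930 / 187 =-4.97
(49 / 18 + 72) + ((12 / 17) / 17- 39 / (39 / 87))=-63653 / 5202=-12.24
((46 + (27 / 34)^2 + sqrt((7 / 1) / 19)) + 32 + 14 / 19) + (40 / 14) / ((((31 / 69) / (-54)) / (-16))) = sqrt(133) / 19 + 26566396739 / 4766188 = 5574.54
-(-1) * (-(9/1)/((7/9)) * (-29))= 2349/7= 335.57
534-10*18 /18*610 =-5566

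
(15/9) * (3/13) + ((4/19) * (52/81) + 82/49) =2150125/980343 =2.19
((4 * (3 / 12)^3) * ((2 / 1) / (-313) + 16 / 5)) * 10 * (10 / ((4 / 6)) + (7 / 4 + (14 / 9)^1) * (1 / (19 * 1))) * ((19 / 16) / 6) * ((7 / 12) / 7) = 8645707 / 17307648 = 0.50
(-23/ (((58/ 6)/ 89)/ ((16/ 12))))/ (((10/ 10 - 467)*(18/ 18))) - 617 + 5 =-4131190/ 6757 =-611.39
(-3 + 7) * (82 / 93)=328 / 93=3.53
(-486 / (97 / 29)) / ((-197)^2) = -14094 / 3764473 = -0.00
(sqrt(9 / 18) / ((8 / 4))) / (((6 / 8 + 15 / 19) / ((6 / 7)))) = 0.20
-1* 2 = -2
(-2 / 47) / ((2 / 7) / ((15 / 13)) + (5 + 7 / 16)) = -3360 / 448897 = -0.01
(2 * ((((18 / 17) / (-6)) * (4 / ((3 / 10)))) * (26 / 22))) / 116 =-0.05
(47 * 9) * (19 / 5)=8037 / 5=1607.40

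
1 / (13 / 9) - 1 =-4 / 13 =-0.31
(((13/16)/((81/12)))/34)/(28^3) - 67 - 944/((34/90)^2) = -9155915951395/1370331648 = -6681.53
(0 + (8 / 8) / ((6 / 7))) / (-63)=-1 / 54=-0.02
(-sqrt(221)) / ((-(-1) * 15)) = -sqrt(221) / 15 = -0.99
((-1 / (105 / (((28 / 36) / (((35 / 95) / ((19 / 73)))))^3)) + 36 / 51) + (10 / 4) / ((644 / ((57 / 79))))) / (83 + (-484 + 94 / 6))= -5203099634507083 / 2835409713284907360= -0.00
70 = 70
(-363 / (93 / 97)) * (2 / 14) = -11737 / 217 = -54.09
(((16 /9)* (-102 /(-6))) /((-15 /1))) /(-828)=68 /27945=0.00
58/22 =29/11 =2.64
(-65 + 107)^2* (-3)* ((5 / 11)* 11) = -26460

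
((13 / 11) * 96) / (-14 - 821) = -1248 / 9185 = -0.14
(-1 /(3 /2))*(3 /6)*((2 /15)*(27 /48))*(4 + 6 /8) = -19 /160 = -0.12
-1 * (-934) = 934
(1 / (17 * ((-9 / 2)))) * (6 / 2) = -2 / 51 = -0.04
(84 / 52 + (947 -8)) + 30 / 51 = 208006 / 221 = 941.20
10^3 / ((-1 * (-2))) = 500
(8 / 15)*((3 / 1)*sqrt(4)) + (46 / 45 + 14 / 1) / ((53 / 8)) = 2608 / 477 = 5.47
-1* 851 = -851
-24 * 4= -96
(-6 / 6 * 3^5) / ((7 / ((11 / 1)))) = -2673 / 7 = -381.86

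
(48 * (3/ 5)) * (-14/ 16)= -126/ 5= -25.20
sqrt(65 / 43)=sqrt(2795) / 43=1.23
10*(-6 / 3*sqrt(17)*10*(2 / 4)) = -100*sqrt(17) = -412.31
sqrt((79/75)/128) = sqrt(474)/240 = 0.09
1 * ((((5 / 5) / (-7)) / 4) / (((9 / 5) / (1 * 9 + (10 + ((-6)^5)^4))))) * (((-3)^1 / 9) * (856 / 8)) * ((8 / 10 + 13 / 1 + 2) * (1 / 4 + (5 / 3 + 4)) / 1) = 241875112198360589.53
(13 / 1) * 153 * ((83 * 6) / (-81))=-36686 / 3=-12228.67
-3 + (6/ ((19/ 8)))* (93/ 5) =4179/ 95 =43.99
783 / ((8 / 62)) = 24273 / 4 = 6068.25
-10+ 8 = -2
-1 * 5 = -5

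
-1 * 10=-10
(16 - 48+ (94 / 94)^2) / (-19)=31 / 19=1.63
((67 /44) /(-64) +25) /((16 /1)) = 70333 /45056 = 1.56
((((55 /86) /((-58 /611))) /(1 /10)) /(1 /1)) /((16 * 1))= -168025 /39904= -4.21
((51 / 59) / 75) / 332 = 17 / 489700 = 0.00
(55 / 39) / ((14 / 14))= 55 / 39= 1.41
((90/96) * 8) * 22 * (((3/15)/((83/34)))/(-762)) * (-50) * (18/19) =168300/200279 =0.84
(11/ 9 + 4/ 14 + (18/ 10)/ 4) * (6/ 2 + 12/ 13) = 41939/ 5460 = 7.68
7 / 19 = 0.37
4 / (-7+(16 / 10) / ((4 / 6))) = -20 / 23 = -0.87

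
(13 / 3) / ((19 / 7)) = 91 / 57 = 1.60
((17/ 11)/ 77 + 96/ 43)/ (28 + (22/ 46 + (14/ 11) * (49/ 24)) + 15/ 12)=5660967/ 81238696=0.07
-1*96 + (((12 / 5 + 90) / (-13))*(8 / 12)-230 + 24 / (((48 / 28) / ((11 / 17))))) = -355456 / 1105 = -321.68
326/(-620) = -0.53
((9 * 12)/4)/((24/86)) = 387/4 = 96.75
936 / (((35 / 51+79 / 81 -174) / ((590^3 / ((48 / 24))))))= -13235362124400 / 23731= -557724584.91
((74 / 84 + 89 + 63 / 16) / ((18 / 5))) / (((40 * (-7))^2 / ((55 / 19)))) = 346753 / 360364032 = 0.00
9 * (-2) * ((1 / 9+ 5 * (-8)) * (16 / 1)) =11488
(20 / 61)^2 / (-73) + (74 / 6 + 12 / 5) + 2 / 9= 182791009 / 12223485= 14.95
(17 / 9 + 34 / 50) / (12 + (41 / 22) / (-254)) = 3229864 / 15078375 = 0.21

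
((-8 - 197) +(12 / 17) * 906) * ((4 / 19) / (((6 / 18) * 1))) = 88644 / 323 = 274.44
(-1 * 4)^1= -4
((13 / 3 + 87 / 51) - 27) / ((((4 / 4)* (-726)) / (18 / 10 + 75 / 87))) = 206317 / 2684385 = 0.08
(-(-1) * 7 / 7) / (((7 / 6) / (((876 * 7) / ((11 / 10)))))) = 52560 / 11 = 4778.18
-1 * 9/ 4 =-9/ 4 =-2.25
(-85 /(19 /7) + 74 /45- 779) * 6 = -1382828 /285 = -4852.03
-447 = -447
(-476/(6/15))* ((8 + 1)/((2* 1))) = -5355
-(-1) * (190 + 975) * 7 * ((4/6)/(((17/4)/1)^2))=260960/867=300.99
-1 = -1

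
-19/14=-1.36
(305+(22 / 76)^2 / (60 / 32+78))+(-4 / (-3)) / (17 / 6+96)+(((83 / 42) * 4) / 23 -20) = 6284620019747 / 22023616167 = 285.36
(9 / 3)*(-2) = -6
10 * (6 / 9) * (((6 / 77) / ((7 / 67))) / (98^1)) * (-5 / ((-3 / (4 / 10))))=2680 / 79233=0.03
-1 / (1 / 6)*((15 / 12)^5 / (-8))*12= 28125 / 1024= 27.47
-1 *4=-4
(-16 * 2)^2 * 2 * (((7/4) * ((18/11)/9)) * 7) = 50176/11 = 4561.45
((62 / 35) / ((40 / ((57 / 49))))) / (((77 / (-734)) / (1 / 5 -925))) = 1499306568 / 3301375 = 454.15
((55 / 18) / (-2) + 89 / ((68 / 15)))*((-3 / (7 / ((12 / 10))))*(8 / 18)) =-4432 / 1071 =-4.14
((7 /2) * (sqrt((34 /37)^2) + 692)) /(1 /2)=4850.43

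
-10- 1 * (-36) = 26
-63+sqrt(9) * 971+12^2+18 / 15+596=17956 / 5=3591.20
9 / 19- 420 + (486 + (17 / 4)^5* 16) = 27058115 / 1216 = 22251.74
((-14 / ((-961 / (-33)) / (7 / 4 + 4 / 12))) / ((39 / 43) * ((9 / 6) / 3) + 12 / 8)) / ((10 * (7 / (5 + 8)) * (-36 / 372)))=30745 / 31248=0.98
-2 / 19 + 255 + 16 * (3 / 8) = 4957 / 19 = 260.89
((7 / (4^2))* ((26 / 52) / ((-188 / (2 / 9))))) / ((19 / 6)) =-7 / 85728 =-0.00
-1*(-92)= 92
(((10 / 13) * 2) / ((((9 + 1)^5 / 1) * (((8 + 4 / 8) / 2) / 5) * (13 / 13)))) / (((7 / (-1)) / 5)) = -1 / 77350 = -0.00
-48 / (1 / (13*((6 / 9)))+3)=-416 / 27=-15.41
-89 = -89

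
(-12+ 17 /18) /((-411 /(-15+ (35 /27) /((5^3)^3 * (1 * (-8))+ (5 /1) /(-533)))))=-67120523849032 /166350965724873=-0.40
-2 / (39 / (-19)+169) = -19 / 1586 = -0.01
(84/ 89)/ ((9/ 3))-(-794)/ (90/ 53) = 1873909/ 4005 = 467.89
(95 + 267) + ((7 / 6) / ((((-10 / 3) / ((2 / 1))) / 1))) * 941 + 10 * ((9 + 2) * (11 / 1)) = 9133 / 10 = 913.30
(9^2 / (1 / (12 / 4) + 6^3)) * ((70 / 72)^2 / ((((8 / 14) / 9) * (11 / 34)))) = 3935925 / 228448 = 17.23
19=19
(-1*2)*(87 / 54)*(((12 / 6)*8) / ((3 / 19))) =-8816 / 27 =-326.52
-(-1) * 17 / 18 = 17 / 18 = 0.94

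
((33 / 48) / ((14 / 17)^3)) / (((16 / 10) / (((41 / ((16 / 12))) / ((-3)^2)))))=11078815 / 4214784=2.63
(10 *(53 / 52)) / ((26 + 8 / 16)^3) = 20 / 36517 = 0.00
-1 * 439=-439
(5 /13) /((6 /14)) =35 /39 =0.90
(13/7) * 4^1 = 52/7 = 7.43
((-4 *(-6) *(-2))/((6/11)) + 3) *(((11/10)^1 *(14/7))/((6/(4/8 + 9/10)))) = -1309/30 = -43.63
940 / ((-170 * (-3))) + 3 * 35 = 5449 / 51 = 106.84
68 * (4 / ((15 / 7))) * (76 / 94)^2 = 2749376 / 33135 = 82.97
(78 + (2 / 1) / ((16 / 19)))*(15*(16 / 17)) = 19290 / 17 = 1134.71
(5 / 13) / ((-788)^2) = 5 / 8072272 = 0.00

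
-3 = -3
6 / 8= 3 / 4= 0.75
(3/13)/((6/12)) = 6/13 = 0.46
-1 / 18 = -0.06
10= 10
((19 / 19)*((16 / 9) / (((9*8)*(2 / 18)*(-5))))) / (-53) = 2 / 2385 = 0.00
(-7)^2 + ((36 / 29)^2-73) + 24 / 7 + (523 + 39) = 3196462 / 5887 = 542.97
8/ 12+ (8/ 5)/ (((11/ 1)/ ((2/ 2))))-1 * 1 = -31/ 165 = -0.19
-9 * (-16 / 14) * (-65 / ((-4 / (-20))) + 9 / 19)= -443952 / 133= -3337.98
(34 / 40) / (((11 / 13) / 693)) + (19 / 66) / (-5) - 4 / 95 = 8728471 / 12540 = 696.05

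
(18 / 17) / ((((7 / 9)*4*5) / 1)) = 0.07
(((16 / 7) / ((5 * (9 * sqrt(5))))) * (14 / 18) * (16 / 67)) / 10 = 128 * sqrt(5) / 678375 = 0.00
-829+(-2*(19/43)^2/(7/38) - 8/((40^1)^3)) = -86057476943/103544000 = -831.12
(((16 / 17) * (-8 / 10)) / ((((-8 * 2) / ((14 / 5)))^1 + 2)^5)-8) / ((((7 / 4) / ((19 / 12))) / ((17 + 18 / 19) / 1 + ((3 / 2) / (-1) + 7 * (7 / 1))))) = -104638711977 / 220919335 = -473.65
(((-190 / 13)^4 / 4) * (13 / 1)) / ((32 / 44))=895956875 / 4394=203904.61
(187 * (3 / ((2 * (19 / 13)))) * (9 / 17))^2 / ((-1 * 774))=-1656369 / 124184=-13.34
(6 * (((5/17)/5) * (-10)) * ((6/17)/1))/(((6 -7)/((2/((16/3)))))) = 135/289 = 0.47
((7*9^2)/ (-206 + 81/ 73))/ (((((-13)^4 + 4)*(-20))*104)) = 41391/ 888673146400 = 0.00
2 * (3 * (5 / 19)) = 30 / 19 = 1.58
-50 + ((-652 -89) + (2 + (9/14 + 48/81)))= -297775/378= -787.76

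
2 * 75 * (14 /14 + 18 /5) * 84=57960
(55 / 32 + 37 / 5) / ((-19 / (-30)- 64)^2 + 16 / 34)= 1116135 / 491534536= 0.00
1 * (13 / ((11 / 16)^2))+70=11798 / 121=97.50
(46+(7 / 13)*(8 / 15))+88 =26186 / 195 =134.29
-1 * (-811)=811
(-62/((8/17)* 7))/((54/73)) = -38471/1512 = -25.44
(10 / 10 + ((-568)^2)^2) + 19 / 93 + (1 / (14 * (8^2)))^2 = 7771275594693345373 / 74661888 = 104086245377.20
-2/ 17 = -0.12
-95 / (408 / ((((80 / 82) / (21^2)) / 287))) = -475 / 264651597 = -0.00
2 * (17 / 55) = 34 / 55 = 0.62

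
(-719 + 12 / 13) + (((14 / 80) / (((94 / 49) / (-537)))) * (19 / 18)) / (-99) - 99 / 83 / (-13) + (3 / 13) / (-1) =-1729556795303 / 2409881760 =-717.69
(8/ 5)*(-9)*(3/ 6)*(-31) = 1116/ 5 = 223.20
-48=-48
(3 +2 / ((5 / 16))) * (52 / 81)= 2444 / 405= 6.03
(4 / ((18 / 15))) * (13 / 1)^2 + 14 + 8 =1756 / 3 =585.33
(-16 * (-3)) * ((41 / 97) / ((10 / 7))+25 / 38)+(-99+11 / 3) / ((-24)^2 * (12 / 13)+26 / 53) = 45.60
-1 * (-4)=4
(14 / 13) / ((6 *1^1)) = 0.18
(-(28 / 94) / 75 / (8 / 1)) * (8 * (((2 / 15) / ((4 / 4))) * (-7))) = 196 / 52875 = 0.00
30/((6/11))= 55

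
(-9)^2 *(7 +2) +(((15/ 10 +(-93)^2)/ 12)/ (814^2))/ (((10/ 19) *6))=231855701893/ 318046080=729.00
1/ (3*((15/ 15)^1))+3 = 10/ 3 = 3.33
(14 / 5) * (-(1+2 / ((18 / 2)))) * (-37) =126.62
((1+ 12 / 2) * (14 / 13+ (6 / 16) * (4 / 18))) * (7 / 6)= 8869 / 936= 9.48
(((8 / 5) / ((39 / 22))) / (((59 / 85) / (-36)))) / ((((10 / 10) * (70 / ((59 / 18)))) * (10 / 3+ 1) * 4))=-748 / 5915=-0.13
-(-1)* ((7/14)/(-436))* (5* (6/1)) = -15/436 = -0.03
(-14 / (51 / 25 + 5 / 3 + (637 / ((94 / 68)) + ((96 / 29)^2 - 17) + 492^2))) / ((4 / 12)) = -124510050 / 718963935931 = -0.00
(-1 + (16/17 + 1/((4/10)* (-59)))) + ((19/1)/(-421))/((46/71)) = -1659348/9712049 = -0.17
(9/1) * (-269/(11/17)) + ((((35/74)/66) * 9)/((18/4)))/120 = -219284489/58608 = -3741.55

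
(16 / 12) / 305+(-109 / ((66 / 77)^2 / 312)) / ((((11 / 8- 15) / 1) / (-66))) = -205164956 / 915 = -224224.00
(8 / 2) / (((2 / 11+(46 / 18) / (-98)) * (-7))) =-5544 / 1511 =-3.67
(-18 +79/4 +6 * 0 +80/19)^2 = 205209/5776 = 35.53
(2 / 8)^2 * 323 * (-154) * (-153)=3805263 / 8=475657.88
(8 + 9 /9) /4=9 /4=2.25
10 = 10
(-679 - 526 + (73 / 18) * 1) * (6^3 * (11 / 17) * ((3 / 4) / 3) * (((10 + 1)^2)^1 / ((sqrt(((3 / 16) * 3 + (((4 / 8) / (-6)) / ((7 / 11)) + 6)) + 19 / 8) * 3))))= -570324.09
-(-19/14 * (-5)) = -95/14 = -6.79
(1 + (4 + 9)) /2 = 7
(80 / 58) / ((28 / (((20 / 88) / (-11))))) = -25 / 24563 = -0.00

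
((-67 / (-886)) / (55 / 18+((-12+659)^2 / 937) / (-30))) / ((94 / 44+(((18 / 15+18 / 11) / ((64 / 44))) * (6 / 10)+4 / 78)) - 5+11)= -30298714875 / 44377650516962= -0.00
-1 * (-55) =55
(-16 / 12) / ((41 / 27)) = -36 / 41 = -0.88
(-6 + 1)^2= 25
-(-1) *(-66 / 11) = -6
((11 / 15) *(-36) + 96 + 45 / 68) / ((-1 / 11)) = -262779 / 340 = -772.88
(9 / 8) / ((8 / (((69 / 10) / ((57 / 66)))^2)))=5184729 / 577600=8.98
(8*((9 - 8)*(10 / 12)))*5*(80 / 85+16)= 9600 / 17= 564.71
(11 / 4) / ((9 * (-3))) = -0.10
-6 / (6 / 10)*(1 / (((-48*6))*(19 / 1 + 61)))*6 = 1 / 384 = 0.00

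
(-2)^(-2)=1 / 4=0.25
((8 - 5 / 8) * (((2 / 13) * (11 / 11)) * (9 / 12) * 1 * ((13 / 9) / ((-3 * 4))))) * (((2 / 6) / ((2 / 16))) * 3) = -59 / 72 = -0.82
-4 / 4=-1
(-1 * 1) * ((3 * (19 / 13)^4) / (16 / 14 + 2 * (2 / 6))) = -7.56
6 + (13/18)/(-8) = 851/144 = 5.91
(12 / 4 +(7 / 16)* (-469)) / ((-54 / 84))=22645 / 72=314.51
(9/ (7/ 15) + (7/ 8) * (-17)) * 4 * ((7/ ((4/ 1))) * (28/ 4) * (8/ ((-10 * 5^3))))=-1729/ 1250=-1.38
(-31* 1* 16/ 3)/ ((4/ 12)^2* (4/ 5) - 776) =1860/ 8729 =0.21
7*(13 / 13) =7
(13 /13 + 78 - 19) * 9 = 540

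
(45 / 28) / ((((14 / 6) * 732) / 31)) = 1395 / 47824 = 0.03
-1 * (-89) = 89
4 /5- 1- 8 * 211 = -8441 /5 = -1688.20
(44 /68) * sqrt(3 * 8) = 22 * sqrt(6) /17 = 3.17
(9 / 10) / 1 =9 / 10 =0.90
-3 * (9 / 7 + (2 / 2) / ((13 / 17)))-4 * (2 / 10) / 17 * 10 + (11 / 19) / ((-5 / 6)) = -1314682 / 146965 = -8.95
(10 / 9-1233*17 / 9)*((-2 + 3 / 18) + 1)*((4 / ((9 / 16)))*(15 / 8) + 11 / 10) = 9071783 / 324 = 27999.33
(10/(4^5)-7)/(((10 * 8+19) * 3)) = -1193/50688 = -0.02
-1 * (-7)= 7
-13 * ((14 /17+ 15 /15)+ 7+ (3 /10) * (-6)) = -7761 /85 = -91.31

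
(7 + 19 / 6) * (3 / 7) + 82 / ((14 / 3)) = 307 / 14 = 21.93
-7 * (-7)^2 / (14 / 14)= -343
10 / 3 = 3.33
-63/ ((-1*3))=21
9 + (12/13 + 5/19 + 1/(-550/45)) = 274537/27170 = 10.10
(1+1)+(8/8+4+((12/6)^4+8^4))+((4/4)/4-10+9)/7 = 115329/28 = 4118.89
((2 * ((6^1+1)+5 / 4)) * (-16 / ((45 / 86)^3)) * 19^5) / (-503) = 138594511047872 / 15278625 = 9071137.69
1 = 1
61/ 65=0.94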